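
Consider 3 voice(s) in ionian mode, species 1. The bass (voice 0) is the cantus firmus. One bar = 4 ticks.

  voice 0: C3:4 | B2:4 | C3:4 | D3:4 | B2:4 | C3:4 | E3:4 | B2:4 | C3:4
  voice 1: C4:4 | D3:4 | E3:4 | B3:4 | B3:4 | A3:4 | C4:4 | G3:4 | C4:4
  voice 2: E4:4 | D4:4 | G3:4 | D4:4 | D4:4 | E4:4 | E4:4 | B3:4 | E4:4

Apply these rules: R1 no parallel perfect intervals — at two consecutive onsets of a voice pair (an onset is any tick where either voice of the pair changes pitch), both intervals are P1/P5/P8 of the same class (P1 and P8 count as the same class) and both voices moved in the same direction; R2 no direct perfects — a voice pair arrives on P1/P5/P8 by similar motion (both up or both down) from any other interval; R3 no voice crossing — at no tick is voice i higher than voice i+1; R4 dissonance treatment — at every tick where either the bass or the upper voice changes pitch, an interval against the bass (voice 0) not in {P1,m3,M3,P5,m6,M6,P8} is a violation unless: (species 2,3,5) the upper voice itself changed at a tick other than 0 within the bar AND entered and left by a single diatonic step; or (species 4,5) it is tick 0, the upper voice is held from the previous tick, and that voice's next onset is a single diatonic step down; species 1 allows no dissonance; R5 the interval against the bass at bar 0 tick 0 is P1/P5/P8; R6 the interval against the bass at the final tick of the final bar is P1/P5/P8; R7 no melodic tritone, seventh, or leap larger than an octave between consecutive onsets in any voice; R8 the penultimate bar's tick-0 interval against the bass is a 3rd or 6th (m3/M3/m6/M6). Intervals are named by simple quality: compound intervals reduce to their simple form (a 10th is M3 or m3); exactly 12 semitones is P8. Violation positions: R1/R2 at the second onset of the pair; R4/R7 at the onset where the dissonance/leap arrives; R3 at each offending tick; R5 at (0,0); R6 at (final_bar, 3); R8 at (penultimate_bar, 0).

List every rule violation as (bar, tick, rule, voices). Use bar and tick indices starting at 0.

bar 0: v0=C3 v1=C4 v2=E4 downbeat M3
bar 1: v0=B2 v1=D3 v2=D4 downbeat m3
bar 2: v0=C3 v1=E3 v2=G3 downbeat P5
bar 3: v0=D3 v1=B3 v2=D4 downbeat P8
bar 4: v0=B2 v1=B3 v2=D4 downbeat m3
bar 5: v0=C3 v1=A3 v2=E4 downbeat M3
bar 6: v0=E3 v1=C4 v2=E4 downbeat P8
bar 7: v0=B2 v1=G3 v2=B3 downbeat P8
bar 8: v0=C3 v1=C4 v2=E4 downbeat M3
  -> R5 @ bar 0 tick 0 v(0, 2): opens on M3
  -> R2 @ bar 1 tick 0 v(1, 2): C4/E4 M3 -> D3/D4 P8 similar
  -> R7 @ bar 1 tick 0 v(1,): C4->D3 leap 10st
  -> R2 @ bar 3 tick 0 v(0, 2): C3/G3 P5 -> D3/D4 P8 similar
  -> R1 @ bar 7 tick 0 v(0, 2): E3/E4 P8 -> B2/B3 P8 similar
  -> R8 @ bar 7 tick 0 v(0, 2): penult P8 not 3rd/6th
  -> R2 @ bar 8 tick 0 v(0, 1): B2/G3 m6 -> C3/C4 P8 similar
  -> R6 @ bar 8 tick 3 v(0, 2): closes on M3

(0, 0, R5, (0, 2))
(1, 0, R2, (1, 2))
(1, 0, R7, (1,))
(3, 0, R2, (0, 2))
(7, 0, R1, (0, 2))
(7, 0, R8, (0, 2))
(8, 0, R2, (0, 1))
(8, 3, R6, (0, 2))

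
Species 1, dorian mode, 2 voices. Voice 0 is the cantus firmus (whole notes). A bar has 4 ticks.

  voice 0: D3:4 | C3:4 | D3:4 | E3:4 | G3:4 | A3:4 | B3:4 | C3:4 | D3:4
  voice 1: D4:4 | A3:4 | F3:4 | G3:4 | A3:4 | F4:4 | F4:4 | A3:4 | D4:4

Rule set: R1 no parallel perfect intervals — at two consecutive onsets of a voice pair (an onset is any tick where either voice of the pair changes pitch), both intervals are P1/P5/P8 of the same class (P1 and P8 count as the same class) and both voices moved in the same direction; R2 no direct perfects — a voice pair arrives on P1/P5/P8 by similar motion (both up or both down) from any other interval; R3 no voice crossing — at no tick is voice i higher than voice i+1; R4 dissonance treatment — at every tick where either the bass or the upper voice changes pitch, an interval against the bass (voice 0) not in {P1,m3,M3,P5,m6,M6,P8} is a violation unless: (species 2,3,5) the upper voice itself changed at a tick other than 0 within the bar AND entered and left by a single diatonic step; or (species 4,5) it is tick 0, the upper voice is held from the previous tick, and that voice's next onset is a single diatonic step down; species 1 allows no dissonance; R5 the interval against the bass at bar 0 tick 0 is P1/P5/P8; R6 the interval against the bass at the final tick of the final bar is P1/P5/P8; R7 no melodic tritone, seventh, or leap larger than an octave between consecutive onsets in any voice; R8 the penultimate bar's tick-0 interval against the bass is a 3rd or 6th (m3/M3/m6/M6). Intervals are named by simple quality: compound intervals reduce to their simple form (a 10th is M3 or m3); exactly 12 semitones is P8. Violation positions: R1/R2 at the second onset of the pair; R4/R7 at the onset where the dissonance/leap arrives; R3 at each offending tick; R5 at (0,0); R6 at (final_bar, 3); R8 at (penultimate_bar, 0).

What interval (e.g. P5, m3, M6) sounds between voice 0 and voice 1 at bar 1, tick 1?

voice 0=C3 voice 1=A3 -> M6

M6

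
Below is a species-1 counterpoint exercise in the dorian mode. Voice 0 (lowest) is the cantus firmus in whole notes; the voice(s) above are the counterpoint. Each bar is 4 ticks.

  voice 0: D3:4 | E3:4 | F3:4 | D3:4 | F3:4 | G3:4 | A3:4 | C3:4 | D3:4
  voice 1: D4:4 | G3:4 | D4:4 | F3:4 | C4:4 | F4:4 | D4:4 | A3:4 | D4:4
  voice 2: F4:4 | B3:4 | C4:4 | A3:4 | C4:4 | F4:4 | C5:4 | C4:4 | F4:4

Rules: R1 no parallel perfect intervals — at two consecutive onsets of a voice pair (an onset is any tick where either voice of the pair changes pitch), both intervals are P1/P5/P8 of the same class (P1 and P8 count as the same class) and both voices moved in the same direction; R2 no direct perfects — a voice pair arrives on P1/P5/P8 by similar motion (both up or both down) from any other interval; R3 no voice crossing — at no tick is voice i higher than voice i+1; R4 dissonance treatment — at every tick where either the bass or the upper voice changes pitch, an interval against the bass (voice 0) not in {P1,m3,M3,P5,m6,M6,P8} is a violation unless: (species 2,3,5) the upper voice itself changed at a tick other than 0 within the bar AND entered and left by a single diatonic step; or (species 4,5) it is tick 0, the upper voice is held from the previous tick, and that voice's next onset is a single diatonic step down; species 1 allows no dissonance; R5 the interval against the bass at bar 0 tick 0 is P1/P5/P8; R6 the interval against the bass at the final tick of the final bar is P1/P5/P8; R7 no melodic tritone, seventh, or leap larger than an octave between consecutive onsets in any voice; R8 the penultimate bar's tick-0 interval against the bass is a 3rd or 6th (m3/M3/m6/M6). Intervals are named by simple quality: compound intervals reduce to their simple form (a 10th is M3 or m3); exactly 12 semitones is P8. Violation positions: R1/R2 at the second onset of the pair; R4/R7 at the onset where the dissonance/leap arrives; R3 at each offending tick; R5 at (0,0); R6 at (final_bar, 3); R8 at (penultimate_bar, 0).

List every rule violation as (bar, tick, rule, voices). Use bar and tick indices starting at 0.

bar 0: v0=D3 v1=D4 v2=F4 downbeat m3
bar 1: v0=E3 v1=G3 v2=B3 downbeat P5
bar 2: v0=F3 v1=D4 v2=C4 downbeat P5
bar 3: v0=D3 v1=F3 v2=A3 downbeat P5
bar 4: v0=F3 v1=C4 v2=C4 downbeat P5
bar 5: v0=G3 v1=F4 v2=F4 downbeat m7
bar 6: v0=A3 v1=D4 v2=C5 downbeat m3
bar 7: v0=C3 v1=A3 v2=C4 downbeat P8
bar 8: v0=D3 v1=D4 v2=F4 downbeat m3
  -> R5 @ bar 0 tick 0 v(0, 2): opens on m3
  -> R7 @ bar 1 tick 0 v(2,): F4->B3 leap 6st
  -> R1 @ bar 2 tick 0 v(0, 2): E3/B3 P5 -> F3/C4 P5 similar
  -> R3 @ bar 2 tick 0 v(1, 2): D4 above C4
  -> R3 @ bar 2 tick 1 v(1, 2): D4 above C4
  -> R3 @ bar 2 tick 2 v(1, 2): D4 above C4
  -> R3 @ bar 2 tick 3 v(1, 2): D4 above C4
  -> R1 @ bar 3 tick 0 v(0, 2): F3/C4 P5 -> D3/A3 P5 similar
  -> R1 @ bar 4 tick 0 v(0, 2): D3/A3 P5 -> F3/C4 P5 similar
  -> R2 @ bar 4 tick 0 v(0, 1): D3/F3 m3 -> F3/C4 P5 similar
  -> R2 @ bar 4 tick 0 v(1, 2): F3/A3 M3 -> C4/C4 P1 similar
  -> R1 @ bar 5 tick 0 v(1, 2): C4/C4 P1 -> F4/F4 P1 similar
  -> R4 @ bar 5 tick 0 v(0, 1): G3/F4 m7 untreated
  -> R4 @ bar 5 tick 0 v(0, 2): G3/F4 m7 untreated
  -> R4 @ bar 6 tick 0 v(0, 1): A3/D4 P4 untreated
  -> R2 @ bar 7 tick 0 v(0, 2): A3/C5 m3 -> C3/C4 P8 similar
  -> R8 @ bar 7 tick 0 v(0, 2): penult P8 not 3rd/6th
  -> R2 @ bar 8 tick 0 v(0, 1): C3/A3 M6 -> D3/D4 P8 similar
  -> R6 @ bar 8 tick 3 v(0, 2): closes on m3

(0, 0, R5, (0, 2))
(1, 0, R7, (2,))
(2, 0, R1, (0, 2))
(2, 0, R3, (1, 2))
(2, 1, R3, (1, 2))
(2, 2, R3, (1, 2))
(2, 3, R3, (1, 2))
(3, 0, R1, (0, 2))
(4, 0, R1, (0, 2))
(4, 0, R2, (0, 1))
(4, 0, R2, (1, 2))
(5, 0, R1, (1, 2))
(5, 0, R4, (0, 1))
(5, 0, R4, (0, 2))
(6, 0, R4, (0, 1))
(7, 0, R2, (0, 2))
(7, 0, R8, (0, 2))
(8, 0, R2, (0, 1))
(8, 3, R6, (0, 2))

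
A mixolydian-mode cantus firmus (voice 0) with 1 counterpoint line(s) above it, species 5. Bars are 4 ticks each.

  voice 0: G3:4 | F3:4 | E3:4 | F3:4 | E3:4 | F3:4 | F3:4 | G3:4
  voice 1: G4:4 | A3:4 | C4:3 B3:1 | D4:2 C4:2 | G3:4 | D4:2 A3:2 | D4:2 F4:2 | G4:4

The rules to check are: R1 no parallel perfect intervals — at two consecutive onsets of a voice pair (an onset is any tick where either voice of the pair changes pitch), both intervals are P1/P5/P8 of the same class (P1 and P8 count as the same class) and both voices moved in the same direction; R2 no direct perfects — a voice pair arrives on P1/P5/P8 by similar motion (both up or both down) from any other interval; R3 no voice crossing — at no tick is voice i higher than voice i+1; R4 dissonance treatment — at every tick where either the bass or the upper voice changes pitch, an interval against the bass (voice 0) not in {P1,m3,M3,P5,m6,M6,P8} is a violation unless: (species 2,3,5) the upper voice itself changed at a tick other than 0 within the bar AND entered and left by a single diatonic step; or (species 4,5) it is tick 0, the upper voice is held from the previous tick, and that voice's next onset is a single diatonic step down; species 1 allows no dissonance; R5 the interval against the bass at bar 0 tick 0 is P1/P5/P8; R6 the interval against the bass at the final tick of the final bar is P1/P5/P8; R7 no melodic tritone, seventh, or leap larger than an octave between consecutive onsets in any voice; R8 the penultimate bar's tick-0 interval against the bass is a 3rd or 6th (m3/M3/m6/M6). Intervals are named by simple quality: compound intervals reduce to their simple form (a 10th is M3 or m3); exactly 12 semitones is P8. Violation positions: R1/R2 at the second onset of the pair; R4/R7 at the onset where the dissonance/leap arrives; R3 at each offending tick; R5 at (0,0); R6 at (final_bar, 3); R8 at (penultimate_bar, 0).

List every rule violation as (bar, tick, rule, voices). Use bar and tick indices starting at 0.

(1, 0, R7, (1,))
(7, 0, R1, (0, 1))

bar 0: v0=G3 v1=G4 downbeat P8
bar 1: v0=F3 v1=A3 downbeat M3
bar 2: v0=E3 v1=C4 downbeat m6
bar 3: v0=F3 v1=D4 downbeat M6
bar 4: v0=E3 v1=G3 downbeat m3
bar 5: v0=F3 v1=D4 downbeat M6
bar 6: v0=F3 v1=D4 downbeat M6
bar 7: v0=G3 v1=G4 downbeat P8
  -> R7 @ bar 1 tick 0 v(1,): G4->A3 leap 10st
  -> R1 @ bar 7 tick 0 v(0, 1): F3/F4 P8 -> G3/G4 P8 similar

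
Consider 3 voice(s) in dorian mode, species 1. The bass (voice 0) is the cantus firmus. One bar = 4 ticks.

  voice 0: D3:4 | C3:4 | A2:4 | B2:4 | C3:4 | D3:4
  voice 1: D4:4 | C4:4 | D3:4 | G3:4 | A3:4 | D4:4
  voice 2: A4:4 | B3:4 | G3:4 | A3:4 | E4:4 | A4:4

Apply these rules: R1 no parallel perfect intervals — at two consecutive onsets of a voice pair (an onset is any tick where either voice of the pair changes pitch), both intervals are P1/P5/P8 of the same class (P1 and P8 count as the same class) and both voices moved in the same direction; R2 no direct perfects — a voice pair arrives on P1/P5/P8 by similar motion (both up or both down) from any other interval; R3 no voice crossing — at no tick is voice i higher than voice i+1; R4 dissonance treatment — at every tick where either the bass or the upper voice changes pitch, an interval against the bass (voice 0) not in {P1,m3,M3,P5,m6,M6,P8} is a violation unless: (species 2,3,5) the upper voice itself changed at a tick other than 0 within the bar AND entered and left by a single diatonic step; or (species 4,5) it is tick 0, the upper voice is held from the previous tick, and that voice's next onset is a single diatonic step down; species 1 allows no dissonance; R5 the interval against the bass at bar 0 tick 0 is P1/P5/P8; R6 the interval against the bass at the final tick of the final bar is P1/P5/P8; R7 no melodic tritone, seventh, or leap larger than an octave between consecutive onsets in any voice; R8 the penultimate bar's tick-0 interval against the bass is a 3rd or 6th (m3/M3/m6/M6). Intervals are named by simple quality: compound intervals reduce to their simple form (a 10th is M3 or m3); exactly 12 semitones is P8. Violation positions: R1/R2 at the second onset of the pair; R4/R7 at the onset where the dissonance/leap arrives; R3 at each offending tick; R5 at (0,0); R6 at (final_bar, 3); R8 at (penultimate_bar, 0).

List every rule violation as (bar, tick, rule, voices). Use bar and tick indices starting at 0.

bar 0: v0=D3 v1=D4 v2=A4 downbeat P5
bar 1: v0=C3 v1=C4 v2=B3 downbeat M7
bar 2: v0=A2 v1=D3 v2=G3 downbeat m7
bar 3: v0=B2 v1=G3 v2=A3 downbeat m7
bar 4: v0=C3 v1=A3 v2=E4 downbeat M3
bar 5: v0=D3 v1=D4 v2=A4 downbeat P5
  -> R1 @ bar 1 tick 0 v(0, 1): D3/D4 P8 -> C3/C4 P8 similar
  -> R3 @ bar 1 tick 0 v(1, 2): C4 above B3
  -> R4 @ bar 1 tick 0 v(0, 2): C3/B3 M7 untreated
  -> R7 @ bar 1 tick 0 v(2,): A4->B3 leap 10st
  -> R3 @ bar 1 tick 1 v(1, 2): C4 above B3
  -> R3 @ bar 1 tick 2 v(1, 2): C4 above B3
  -> R3 @ bar 1 tick 3 v(1, 2): C4 above B3
  -> R4 @ bar 2 tick 0 v(0, 1): A2/D3 P4 untreated
  -> R4 @ bar 2 tick 0 v(0, 2): A2/G3 m7 untreated
  -> R7 @ bar 2 tick 0 v(1,): C4->D3 leap 10st
  -> R4 @ bar 3 tick 0 v(0, 2): B2/A3 m7 untreated
  -> R2 @ bar 4 tick 0 v(1, 2): G3/A3 M2 -> A3/E4 P5 similar
  -> R1 @ bar 5 tick 0 v(1, 2): A3/E4 P5 -> D4/A4 P5 similar
  -> R2 @ bar 5 tick 0 v(0, 1): C3/A3 M6 -> D3/D4 P8 similar
  -> R2 @ bar 5 tick 0 v(0, 2): C3/E4 M3 -> D3/A4 P5 similar

(1, 0, R1, (0, 1))
(1, 0, R3, (1, 2))
(1, 0, R4, (0, 2))
(1, 0, R7, (2,))
(1, 1, R3, (1, 2))
(1, 2, R3, (1, 2))
(1, 3, R3, (1, 2))
(2, 0, R4, (0, 1))
(2, 0, R4, (0, 2))
(2, 0, R7, (1,))
(3, 0, R4, (0, 2))
(4, 0, R2, (1, 2))
(5, 0, R1, (1, 2))
(5, 0, R2, (0, 1))
(5, 0, R2, (0, 2))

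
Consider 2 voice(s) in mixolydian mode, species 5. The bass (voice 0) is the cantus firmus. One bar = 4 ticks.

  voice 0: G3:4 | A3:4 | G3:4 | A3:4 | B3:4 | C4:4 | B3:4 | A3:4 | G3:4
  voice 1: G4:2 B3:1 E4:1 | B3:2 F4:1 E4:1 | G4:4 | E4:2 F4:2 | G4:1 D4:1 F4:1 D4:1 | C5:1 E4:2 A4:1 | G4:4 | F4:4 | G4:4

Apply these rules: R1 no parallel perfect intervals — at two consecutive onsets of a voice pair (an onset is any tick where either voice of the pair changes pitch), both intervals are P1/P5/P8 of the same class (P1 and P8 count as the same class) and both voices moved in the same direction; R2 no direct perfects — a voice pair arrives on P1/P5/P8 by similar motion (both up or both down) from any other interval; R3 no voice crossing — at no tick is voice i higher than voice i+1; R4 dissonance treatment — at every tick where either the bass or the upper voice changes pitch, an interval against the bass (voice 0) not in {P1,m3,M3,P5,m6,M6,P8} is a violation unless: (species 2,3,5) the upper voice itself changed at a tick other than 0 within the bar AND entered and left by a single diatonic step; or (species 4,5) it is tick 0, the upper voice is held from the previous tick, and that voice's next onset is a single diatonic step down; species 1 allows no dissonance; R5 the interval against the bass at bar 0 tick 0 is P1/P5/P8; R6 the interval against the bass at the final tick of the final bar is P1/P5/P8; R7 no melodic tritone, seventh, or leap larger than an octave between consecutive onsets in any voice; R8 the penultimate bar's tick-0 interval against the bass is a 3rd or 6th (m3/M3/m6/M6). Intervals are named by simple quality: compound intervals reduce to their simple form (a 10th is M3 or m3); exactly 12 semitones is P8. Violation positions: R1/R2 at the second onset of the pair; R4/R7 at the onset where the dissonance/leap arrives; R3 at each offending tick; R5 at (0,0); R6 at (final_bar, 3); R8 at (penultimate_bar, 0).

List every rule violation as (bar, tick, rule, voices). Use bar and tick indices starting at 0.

(1, 0, R4, (0, 1))
(1, 2, R7, (1,))
(4, 2, R4, (0, 1))
(5, 0, R2, (0, 1))
(5, 0, R7, (1,))

bar 0: v0=G3 v1=G4 downbeat P8
bar 1: v0=A3 v1=B3 downbeat M2
bar 2: v0=G3 v1=G4 downbeat P8
bar 3: v0=A3 v1=E4 downbeat P5
bar 4: v0=B3 v1=G4 downbeat m6
bar 5: v0=C4 v1=C5 downbeat P8
bar 6: v0=B3 v1=G4 downbeat m6
bar 7: v0=A3 v1=F4 downbeat m6
bar 8: v0=G3 v1=G4 downbeat P8
  -> R4 @ bar 1 tick 0 v(0, 1): A3/B3 M2 untreated
  -> R7 @ bar 1 tick 2 v(1,): B3->F4 leap 6st
  -> R4 @ bar 4 tick 2 v(0, 1): B3/F4 TT untreated
  -> R2 @ bar 5 tick 0 v(0, 1): B3/D4 m3 -> C4/C5 P8 similar
  -> R7 @ bar 5 tick 0 v(1,): D4->C5 leap 10st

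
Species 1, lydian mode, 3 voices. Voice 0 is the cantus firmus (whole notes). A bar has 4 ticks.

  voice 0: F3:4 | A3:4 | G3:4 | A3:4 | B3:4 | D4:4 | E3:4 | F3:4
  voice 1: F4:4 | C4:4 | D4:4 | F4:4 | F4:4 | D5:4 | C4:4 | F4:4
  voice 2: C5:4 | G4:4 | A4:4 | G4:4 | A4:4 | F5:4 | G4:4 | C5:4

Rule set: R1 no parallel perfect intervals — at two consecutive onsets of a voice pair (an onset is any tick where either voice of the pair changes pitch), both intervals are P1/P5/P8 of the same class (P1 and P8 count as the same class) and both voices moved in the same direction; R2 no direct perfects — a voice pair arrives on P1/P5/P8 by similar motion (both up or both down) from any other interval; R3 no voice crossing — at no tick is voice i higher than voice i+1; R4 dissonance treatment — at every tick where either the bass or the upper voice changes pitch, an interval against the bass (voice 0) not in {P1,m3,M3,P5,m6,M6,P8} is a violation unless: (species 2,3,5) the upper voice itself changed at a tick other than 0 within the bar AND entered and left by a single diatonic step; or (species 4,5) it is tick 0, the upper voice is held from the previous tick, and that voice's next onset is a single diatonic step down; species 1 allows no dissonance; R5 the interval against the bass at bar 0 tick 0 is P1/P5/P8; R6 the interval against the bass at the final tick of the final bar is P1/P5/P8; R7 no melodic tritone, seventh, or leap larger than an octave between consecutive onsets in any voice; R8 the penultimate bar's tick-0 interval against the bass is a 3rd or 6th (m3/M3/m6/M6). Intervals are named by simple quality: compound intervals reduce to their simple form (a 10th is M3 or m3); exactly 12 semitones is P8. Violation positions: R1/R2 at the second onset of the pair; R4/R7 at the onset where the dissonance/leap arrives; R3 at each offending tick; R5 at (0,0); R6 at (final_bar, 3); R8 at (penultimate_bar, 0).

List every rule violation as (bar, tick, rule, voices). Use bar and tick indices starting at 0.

(1, 0, R1, (1, 2))
(1, 0, R4, (0, 2))
(2, 0, R1, (1, 2))
(2, 0, R4, (0, 2))
(3, 0, R4, (0, 2))
(4, 0, R4, (0, 1))
(4, 0, R4, (0, 2))
(5, 0, R2, (0, 1))
(6, 0, R2, (1, 2))
(6, 0, R7, (0,))
(6, 0, R7, (1,))
(6, 0, R7, (2,))
(7, 0, R1, (1, 2))
(7, 0, R2, (0, 1))
(7, 0, R2, (0, 2))

bar 0: v0=F3 v1=F4 v2=C5 downbeat P5
bar 1: v0=A3 v1=C4 v2=G4 downbeat m7
bar 2: v0=G3 v1=D4 v2=A4 downbeat M2
bar 3: v0=A3 v1=F4 v2=G4 downbeat m7
bar 4: v0=B3 v1=F4 v2=A4 downbeat m7
bar 5: v0=D4 v1=D5 v2=F5 downbeat m3
bar 6: v0=E3 v1=C4 v2=G4 downbeat m3
bar 7: v0=F3 v1=F4 v2=C5 downbeat P5
  -> R1 @ bar 1 tick 0 v(1, 2): F4/C5 P5 -> C4/G4 P5 similar
  -> R4 @ bar 1 tick 0 v(0, 2): A3/G4 m7 untreated
  -> R1 @ bar 2 tick 0 v(1, 2): C4/G4 P5 -> D4/A4 P5 similar
  -> R4 @ bar 2 tick 0 v(0, 2): G3/A4 M2 untreated
  -> R4 @ bar 3 tick 0 v(0, 2): A3/G4 m7 untreated
  -> R4 @ bar 4 tick 0 v(0, 1): B3/F4 TT untreated
  -> R4 @ bar 4 tick 0 v(0, 2): B3/A4 m7 untreated
  -> R2 @ bar 5 tick 0 v(0, 1): B3/F4 TT -> D4/D5 P8 similar
  -> R2 @ bar 6 tick 0 v(1, 2): D5/F5 m3 -> C4/G4 P5 similar
  -> R7 @ bar 6 tick 0 v(0,): D4->E3 leap 10st
  -> R7 @ bar 6 tick 0 v(1,): D5->C4 leap 14st
  -> R7 @ bar 6 tick 0 v(2,): F5->G4 leap 10st
  -> R1 @ bar 7 tick 0 v(1, 2): C4/G4 P5 -> F4/C5 P5 similar
  -> R2 @ bar 7 tick 0 v(0, 1): E3/C4 m6 -> F3/F4 P8 similar
  -> R2 @ bar 7 tick 0 v(0, 2): E3/G4 m3 -> F3/C5 P5 similar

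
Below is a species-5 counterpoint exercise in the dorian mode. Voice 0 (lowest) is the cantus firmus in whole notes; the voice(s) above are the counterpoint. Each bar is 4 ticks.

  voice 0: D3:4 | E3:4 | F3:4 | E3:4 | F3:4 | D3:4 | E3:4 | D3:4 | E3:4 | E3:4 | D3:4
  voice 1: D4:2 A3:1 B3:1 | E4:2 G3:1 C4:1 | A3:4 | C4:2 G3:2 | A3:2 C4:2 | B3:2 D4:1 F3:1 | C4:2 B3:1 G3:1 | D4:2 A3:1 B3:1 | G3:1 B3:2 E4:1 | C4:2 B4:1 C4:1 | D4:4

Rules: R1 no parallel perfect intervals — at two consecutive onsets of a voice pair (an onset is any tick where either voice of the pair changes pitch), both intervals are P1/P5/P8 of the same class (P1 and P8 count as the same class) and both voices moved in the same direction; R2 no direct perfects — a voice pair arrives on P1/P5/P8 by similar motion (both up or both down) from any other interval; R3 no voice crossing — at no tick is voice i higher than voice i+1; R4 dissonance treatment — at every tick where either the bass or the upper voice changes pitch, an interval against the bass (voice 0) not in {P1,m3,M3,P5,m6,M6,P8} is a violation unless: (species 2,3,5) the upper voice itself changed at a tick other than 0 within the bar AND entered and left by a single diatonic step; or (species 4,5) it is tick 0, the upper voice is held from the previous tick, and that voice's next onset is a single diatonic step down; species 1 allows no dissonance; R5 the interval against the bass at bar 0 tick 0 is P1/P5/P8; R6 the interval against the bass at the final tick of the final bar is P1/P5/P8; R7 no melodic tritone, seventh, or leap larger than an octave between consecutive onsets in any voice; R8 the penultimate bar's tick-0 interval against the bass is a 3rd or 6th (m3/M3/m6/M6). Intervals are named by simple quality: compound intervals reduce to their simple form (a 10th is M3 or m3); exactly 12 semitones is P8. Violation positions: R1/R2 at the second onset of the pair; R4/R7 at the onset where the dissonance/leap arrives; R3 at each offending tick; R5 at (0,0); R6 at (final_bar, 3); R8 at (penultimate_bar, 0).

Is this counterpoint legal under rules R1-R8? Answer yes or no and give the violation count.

No (3 violations)

bar 0: v0=D3 v1=D4 (P8)
bar 1: v0=E3 v1=E4 (P8)
bar 2: v0=F3 v1=A3 (M3)
bar 3: v0=E3 v1=C4 (m6)
bar 4: v0=F3 v1=A3 (M3)
bar 5: v0=D3 v1=B3 (M6)
bar 6: v0=E3 v1=C4 (m6)
bar 7: v0=D3 v1=D4 (P8)
bar 8: v0=E3 v1=G3 (m3)
bar 9: v0=E3 v1=C4 (m6)
bar 10: v0=D3 v1=D4 (P8)
  R2 @ bar1.0: D3/B3 M6 -> E3/E4 P8 similar
  R7 @ bar9.2: C4->B4 leap 11st
  R7 @ bar9.3: B4->C4 leap 11st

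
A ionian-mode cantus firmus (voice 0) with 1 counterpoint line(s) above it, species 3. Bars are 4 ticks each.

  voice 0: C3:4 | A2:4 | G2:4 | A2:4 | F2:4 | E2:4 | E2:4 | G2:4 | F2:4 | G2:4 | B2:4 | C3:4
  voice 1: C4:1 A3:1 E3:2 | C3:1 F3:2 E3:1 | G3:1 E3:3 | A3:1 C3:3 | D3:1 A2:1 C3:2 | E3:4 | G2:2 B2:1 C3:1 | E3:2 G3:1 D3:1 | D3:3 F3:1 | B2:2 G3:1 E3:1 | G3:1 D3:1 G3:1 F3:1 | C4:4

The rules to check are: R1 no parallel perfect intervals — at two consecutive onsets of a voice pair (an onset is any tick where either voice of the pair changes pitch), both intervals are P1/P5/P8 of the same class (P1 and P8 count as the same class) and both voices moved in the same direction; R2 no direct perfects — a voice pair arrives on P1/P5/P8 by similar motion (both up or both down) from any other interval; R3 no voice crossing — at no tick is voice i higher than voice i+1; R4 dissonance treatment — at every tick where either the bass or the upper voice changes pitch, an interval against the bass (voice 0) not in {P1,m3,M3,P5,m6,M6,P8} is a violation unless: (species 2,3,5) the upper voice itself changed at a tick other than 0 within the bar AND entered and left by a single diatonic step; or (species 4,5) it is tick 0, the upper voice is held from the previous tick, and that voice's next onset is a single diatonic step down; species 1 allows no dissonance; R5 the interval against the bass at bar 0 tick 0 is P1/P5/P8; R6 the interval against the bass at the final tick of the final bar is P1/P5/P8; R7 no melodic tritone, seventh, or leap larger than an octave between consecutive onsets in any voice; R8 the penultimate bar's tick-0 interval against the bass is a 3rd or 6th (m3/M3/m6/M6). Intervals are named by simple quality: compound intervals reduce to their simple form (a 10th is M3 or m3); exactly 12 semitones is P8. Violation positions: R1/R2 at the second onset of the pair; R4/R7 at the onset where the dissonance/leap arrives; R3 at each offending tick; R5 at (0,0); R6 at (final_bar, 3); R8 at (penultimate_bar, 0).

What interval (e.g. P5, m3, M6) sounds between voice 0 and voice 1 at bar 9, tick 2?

voice 0=G2 voice 1=G3 -> P8

P8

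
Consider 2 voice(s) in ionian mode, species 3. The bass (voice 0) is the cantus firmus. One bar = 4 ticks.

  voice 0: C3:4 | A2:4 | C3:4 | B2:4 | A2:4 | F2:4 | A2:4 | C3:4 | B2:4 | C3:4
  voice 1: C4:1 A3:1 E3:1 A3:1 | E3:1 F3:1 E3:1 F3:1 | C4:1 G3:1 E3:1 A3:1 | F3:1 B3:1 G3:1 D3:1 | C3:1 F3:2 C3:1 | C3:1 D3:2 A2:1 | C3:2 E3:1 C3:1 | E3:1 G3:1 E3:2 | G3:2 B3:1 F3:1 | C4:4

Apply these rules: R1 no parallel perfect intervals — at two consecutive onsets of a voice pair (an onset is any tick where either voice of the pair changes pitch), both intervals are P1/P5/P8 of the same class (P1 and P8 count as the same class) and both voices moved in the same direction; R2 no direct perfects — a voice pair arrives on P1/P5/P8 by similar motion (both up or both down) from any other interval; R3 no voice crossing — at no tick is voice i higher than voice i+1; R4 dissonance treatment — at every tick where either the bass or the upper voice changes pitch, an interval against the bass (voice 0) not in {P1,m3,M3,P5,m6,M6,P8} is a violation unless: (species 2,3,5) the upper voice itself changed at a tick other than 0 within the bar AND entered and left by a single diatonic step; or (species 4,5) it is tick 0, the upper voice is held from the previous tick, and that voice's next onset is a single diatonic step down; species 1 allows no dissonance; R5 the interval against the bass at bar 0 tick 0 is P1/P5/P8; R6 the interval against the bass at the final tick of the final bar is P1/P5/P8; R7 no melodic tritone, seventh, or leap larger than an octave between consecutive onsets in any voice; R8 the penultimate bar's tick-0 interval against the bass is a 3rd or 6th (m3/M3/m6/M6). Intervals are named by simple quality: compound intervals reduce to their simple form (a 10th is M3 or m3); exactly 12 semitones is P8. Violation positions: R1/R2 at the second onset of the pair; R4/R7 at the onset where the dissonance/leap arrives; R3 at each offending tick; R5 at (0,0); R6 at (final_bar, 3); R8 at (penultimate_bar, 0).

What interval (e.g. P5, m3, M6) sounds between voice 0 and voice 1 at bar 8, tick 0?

m6

voice 0=B2 voice 1=G3 -> m6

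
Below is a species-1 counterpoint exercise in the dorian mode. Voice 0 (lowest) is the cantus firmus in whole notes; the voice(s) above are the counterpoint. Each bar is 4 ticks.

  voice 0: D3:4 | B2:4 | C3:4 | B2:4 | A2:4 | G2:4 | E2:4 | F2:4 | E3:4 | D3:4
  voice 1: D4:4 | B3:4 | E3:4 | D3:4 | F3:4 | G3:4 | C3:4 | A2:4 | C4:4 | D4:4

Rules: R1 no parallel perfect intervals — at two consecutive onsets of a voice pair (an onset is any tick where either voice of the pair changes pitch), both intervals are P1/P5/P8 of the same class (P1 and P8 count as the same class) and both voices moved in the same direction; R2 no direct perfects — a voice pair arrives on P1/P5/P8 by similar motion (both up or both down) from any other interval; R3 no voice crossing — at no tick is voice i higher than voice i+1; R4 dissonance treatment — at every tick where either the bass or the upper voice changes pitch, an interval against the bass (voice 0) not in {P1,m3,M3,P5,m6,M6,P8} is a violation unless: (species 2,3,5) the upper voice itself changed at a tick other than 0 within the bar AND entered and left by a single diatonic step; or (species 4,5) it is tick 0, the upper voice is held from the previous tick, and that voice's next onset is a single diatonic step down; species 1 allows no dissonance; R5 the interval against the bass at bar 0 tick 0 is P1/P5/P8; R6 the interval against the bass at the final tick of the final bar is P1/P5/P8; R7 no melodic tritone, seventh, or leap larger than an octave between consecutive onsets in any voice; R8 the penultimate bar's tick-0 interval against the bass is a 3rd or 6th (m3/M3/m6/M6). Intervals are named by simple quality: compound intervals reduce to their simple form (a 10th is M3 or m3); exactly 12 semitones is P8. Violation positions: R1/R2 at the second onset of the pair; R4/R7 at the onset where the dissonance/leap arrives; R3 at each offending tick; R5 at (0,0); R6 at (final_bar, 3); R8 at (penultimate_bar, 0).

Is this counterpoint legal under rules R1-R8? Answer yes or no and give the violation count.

bar 0: v0=D3 v1=D4 (P8)
bar 1: v0=B2 v1=B3 (P8)
bar 2: v0=C3 v1=E3 (M3)
bar 3: v0=B2 v1=D3 (m3)
bar 4: v0=A2 v1=F3 (m6)
bar 5: v0=G2 v1=G3 (P8)
bar 6: v0=E2 v1=C3 (m6)
bar 7: v0=F2 v1=A2 (M3)
bar 8: v0=E3 v1=C4 (m6)
bar 9: v0=D3 v1=D4 (P8)
  R1 @ bar1.0: D3/D4 P8 -> B2/B3 P8 similar
  R7 @ bar8.0: F2->E3 leap 11st
  R7 @ bar8.0: A2->C4 leap 15st

No (3 violations)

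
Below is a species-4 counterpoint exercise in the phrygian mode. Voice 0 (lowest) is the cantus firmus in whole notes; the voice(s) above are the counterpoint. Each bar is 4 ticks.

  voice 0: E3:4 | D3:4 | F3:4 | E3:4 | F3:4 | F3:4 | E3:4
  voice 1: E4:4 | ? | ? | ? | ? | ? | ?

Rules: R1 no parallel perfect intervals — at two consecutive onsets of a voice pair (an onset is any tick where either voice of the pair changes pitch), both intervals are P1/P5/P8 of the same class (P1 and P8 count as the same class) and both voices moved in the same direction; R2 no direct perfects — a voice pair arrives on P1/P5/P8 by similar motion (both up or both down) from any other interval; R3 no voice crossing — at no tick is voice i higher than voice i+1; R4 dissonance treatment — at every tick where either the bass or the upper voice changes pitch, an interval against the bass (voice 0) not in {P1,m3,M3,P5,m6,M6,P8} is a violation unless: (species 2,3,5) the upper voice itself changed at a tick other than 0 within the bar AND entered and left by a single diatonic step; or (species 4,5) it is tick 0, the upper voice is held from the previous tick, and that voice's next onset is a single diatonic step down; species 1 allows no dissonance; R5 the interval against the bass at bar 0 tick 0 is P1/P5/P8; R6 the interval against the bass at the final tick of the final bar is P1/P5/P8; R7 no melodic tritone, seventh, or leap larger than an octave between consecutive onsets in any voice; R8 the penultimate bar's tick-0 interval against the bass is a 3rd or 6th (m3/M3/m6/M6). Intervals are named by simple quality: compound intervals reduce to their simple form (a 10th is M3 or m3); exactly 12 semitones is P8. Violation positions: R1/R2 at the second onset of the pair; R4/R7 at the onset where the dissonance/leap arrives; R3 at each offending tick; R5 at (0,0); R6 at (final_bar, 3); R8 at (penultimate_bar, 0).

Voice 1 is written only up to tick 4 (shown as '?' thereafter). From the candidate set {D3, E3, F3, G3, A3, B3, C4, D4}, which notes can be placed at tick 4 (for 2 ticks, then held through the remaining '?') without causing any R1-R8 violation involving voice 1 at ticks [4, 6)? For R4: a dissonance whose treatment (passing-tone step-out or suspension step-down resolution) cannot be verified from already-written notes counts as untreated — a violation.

D3: violates R1,R7
E3: violates R4
F3: violates R7
G3: violates R4
A3: violates R2
B3: legal
C4: violates R4
D4: violates R1

{B3}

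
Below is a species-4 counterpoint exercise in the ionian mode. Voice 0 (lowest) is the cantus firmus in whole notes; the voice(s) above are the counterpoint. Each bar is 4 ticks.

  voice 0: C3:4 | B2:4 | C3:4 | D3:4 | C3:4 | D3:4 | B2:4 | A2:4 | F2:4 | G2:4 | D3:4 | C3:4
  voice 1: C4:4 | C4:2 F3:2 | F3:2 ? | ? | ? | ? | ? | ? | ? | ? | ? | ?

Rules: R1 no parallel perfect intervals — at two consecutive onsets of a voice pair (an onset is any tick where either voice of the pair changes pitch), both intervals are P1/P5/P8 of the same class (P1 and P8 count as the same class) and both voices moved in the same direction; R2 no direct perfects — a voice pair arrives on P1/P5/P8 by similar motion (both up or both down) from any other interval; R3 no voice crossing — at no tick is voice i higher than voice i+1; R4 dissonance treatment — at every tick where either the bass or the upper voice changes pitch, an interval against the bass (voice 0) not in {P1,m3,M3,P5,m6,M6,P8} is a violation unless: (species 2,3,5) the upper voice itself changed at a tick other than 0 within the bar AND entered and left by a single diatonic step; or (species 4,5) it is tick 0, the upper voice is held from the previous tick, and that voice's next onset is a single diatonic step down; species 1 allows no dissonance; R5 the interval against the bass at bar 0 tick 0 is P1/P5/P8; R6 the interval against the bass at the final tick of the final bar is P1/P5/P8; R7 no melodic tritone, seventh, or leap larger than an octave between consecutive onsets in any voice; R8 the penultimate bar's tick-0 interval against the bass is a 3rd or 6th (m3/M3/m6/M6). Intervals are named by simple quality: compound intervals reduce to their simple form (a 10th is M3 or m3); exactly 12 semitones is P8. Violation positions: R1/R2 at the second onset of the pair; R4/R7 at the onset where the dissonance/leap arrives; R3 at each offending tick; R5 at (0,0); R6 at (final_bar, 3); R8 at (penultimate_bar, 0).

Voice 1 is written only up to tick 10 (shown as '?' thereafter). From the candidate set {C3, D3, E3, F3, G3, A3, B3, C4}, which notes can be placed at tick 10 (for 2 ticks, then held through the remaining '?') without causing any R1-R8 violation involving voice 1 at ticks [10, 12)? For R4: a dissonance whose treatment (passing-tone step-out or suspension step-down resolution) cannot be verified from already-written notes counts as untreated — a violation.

C3: legal
D3: violates R4
E3: legal
F3: legal
G3: legal
A3: legal
B3: violates R4,R7
C4: legal

{A3, C3, C4, E3, F3, G3}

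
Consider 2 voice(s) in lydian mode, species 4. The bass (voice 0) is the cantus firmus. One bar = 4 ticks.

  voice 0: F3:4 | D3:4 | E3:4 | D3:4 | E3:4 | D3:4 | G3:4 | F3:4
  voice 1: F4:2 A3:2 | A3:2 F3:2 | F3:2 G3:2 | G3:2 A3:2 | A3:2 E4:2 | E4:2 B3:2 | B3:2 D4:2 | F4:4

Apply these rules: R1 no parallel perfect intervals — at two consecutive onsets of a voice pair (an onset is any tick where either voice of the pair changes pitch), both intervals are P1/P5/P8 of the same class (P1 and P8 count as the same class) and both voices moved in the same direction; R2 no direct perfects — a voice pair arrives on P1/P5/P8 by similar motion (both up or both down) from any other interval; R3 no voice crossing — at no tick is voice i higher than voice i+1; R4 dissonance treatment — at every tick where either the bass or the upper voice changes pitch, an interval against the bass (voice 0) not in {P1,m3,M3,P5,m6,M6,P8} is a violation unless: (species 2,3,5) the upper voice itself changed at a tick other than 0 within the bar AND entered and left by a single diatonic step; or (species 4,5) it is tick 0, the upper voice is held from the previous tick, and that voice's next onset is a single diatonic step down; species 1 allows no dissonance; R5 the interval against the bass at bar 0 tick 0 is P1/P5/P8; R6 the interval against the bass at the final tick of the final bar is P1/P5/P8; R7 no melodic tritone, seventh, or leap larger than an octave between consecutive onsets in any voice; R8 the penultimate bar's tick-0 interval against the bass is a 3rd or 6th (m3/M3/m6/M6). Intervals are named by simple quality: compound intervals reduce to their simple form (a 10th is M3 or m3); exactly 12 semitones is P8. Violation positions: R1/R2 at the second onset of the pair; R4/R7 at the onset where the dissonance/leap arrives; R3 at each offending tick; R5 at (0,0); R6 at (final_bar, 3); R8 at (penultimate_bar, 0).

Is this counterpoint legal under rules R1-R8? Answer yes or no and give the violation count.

No (4 violations)

bar 0: v0=F3 v1=F4 (P8)
bar 1: v0=D3 v1=A3 (P5)
bar 2: v0=E3 v1=F3 (m2)
bar 3: v0=D3 v1=G3 (P4)
bar 4: v0=E3 v1=A3 (P4)
bar 5: v0=D3 v1=E4 (M2)
bar 6: v0=G3 v1=B3 (M3)
bar 7: v0=F3 v1=F4 (P8)
  R4 @ bar2.0: E3/F3 m2 untreated
  R4 @ bar3.0: D3/G3 P4 untreated
  R4 @ bar4.0: E3/A3 P4 untreated
  R4 @ bar5.0: D3/E4 M2 untreated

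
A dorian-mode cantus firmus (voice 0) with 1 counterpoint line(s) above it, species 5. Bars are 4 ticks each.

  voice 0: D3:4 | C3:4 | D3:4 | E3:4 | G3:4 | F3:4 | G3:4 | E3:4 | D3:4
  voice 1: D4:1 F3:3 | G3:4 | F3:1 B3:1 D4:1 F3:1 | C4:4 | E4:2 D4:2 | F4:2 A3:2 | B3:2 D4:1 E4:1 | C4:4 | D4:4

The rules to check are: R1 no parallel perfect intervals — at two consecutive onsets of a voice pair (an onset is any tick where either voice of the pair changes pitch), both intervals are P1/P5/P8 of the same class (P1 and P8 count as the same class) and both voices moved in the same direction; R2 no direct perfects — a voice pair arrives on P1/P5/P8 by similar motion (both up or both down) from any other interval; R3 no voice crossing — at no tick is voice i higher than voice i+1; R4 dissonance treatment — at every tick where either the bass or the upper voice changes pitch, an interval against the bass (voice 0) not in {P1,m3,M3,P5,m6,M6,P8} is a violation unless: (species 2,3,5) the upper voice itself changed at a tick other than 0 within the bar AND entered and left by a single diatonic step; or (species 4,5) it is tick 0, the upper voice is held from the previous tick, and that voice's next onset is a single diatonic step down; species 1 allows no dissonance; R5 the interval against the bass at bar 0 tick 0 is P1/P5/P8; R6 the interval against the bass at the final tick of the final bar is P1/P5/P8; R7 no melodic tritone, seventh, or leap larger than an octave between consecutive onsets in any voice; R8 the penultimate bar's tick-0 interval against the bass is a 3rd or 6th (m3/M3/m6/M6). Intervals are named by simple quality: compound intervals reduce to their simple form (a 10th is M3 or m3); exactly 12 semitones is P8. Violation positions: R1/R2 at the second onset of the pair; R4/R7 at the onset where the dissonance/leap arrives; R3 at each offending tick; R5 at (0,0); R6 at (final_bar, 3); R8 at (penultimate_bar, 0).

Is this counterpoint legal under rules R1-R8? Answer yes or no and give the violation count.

bar 0: v0=D3 v1=D4 (P8)
bar 1: v0=C3 v1=G3 (P5)
bar 2: v0=D3 v1=F3 (m3)
bar 3: v0=E3 v1=C4 (m6)
bar 4: v0=G3 v1=E4 (M6)
bar 5: v0=F3 v1=F4 (P8)
bar 6: v0=G3 v1=B3 (M3)
bar 7: v0=E3 v1=C4 (m6)
bar 8: v0=D3 v1=D4 (P8)
  R7 @ bar2.1: F3->B3 leap 6st

No (1 violations)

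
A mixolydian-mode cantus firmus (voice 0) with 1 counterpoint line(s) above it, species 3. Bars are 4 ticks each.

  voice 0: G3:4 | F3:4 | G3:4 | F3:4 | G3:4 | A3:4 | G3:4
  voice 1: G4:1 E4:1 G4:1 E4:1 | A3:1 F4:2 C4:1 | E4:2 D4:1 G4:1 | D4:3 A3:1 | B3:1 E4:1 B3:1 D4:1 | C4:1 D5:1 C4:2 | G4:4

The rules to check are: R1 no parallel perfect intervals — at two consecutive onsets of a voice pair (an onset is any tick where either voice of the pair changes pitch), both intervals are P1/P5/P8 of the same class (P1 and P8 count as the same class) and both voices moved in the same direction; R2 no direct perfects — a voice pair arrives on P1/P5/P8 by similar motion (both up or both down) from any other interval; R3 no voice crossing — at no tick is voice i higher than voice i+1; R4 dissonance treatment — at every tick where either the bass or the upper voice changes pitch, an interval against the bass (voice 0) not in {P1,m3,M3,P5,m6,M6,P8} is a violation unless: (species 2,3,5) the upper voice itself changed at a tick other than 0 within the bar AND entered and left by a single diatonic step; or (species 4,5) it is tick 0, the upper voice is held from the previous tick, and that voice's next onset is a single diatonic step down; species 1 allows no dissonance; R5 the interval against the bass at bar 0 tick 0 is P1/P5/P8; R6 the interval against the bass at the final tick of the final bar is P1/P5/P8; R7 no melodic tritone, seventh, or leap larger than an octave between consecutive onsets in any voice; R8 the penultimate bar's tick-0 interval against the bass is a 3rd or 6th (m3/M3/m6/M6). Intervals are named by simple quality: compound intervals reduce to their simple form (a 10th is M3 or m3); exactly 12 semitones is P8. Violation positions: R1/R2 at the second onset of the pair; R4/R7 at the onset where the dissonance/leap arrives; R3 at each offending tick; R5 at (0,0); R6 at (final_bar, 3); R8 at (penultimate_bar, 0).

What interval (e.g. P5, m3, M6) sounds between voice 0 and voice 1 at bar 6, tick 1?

voice 0=G3 voice 1=G4 -> P8

P8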